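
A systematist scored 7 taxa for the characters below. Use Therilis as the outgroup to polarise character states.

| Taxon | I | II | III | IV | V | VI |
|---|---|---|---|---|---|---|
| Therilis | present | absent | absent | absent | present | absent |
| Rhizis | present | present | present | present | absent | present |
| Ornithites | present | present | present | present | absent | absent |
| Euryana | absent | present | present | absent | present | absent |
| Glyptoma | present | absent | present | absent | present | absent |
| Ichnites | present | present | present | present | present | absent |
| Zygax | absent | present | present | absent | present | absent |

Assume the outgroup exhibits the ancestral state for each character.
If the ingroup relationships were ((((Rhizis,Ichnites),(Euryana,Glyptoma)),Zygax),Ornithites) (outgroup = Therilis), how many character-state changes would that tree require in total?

Map each character onto ((((Rhizis,Ichnites),(Euryana,Glyptoma)),Zygax),Ornithites) (rooted by Therilis) and count the minimum state changes it requires (Fitch parsimony):
I: 2; II: 2; III: 1; IV: 2; V: 2; VI: 1.
Total tree length = 10.

10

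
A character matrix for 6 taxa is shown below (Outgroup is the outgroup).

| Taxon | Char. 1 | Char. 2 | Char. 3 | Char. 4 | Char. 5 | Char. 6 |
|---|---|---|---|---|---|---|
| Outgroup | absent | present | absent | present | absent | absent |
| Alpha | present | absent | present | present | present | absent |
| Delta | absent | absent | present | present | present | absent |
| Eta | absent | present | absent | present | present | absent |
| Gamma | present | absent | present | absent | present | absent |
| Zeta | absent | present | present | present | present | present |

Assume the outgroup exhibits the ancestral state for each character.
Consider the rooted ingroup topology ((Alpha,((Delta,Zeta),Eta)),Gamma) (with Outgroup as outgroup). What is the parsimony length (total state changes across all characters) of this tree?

10

Map each character onto ((Alpha,((Delta,Zeta),Eta)),Gamma) (rooted by Outgroup) and count the minimum state changes it requires (Fitch parsimony):
Char. 1: 2; Char. 2: 3; Char. 3: 2; Char. 4: 1; Char. 5: 1; Char. 6: 1.
Total tree length = 10.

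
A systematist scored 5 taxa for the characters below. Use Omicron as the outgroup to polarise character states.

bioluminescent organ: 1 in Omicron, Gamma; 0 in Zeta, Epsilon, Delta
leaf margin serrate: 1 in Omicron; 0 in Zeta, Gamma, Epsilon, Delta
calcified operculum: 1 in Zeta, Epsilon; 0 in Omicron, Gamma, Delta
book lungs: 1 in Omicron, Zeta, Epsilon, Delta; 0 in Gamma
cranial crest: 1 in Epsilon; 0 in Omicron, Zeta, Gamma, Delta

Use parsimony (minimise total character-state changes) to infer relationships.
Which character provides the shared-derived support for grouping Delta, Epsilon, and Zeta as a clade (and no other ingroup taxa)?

bioluminescent organ

Character polarity is set by the outgroup: the derived state is whichever differs from the outgroup's state, so for bioluminescent organ, leaf margin serrate, book lungs the derived state is '0', and for the remaining characters it is '1'.
Only Delta, Epsilon, and Zeta show the derived state '0' for bioluminescent organ, supporting them as a clade.
leaf margin serrate (derived state '0') is shared by all ingroup taxa — unites the whole ingroup.
calcified operculum: derived state '1' in Epsilon and Zeta only — synapomorphy for {Epsilon, Zeta}.
book lungs: derived state '0' in Gamma only — an autapomorphy, so it tells us nothing about relationships among taxa.
cranial crest: derived state '1' in Epsilon only — an autapomorphy, so it tells us nothing about relationships among taxa.
Most parsimonious ingroup topology: (((Epsilon,Zeta),Delta),Gamma).
The clade {Delta, Epsilon, Zeta} is supported by bioluminescent organ: its derived state '0' occurs in exactly those taxa and in no other taxon (including the outgroup).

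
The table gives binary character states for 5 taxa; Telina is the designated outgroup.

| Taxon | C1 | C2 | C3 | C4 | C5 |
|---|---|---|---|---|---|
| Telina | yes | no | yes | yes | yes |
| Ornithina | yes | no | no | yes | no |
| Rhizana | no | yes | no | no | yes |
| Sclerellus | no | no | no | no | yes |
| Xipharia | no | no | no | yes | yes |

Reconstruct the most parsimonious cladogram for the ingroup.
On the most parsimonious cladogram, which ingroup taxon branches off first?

Ornithina

Character polarity is set by the outgroup: the derived state is whichever differs from the outgroup's state, so for C1, C3, C4, C5 the derived state is 'no', and for the remaining characters it is 'yes'.
C1: derived state 'no' in Rhizana, Sclerellus, and Xipharia only — synapomorphy for {Rhizana, Sclerellus, Xipharia}.
C2: derived state 'yes' in Rhizana only — an autapomorphy, so it tells us nothing about relationships among taxa.
All ingroup taxa share the derived state 'no' for C3; it defines the ingroup but does not resolve relationships within it.
C4: derived state 'no' in Rhizana and Sclerellus only — synapomorphy for {Rhizana, Sclerellus}.
C5: derived state 'no' in Ornithina only — an autapomorphy, so it tells us nothing about relationships among taxa.
Most parsimonious ingroup topology: (Ornithina,((Rhizana,Sclerellus),Xipharia)).
Ornithina is sister to the clade containing all other ingroup taxa, so it is the earliest-diverging (most basal) ingroup lineage.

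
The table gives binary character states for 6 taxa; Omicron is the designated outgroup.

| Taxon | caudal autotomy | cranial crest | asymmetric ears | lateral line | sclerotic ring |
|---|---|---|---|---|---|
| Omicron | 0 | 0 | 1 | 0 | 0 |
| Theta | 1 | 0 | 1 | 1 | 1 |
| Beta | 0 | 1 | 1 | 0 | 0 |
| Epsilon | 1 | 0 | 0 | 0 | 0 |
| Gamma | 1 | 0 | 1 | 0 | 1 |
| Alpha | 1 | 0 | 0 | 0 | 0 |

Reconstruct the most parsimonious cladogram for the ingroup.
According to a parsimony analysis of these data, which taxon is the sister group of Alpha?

Character polarity is set by the outgroup: the derived state is whichever differs from the outgroup's state, so for asymmetric ears the derived state is '0', and for the remaining characters it is '1'.
caudal autotomy (derived state '1') is shared by Alpha, Epsilon, Gamma, and Theta — a synapomorphy uniting that clade.
cranial crest: derived state '1' in Beta only — an autapomorphy, so it tells us nothing about relationships among taxa.
asymmetric ears: derived state '0' in Alpha and Epsilon only — synapomorphy for {Alpha, Epsilon}.
lateral line (derived state '1') is unique to Theta (autapomorphy; uninformative for grouping).
sclerotic ring: derived state '1' in Gamma and Theta only — synapomorphy for {Gamma, Theta}.
Most parsimonious ingroup topology: (((Theta,Gamma),(Epsilon,Alpha)),Beta).
Alpha and Epsilon form a cherry on this tree, so they are sister taxa.

Epsilon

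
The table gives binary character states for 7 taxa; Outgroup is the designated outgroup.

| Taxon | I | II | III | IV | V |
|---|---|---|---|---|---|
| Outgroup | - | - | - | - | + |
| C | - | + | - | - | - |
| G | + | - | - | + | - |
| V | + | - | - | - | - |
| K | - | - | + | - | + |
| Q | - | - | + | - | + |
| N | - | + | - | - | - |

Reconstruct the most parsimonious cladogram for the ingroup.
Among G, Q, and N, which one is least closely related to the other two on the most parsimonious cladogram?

Character polarity is set by the outgroup: the derived state is whichever differs from the outgroup's state, so for V the derived state is '-', and for the remaining characters it is '+'.
I: derived state '+' in G and V only — synapomorphy for {G, V}.
Only C and N show the derived state '+' for II, supporting them as a clade.
Only K and Q show the derived state '+' for III, supporting them as a clade.
IV: derived state '+' in G only — an autapomorphy, so it tells us nothing about relationships among taxa.
V (derived state '-') is shared by C, G, N, and V — a synapomorphy uniting that clade.
Most parsimonious ingroup topology: (((C,N),(G,V)),(K,Q)).
G and N share a more recent common ancestor with each other than either does with Q, so Q is the least closely related of the three.

Q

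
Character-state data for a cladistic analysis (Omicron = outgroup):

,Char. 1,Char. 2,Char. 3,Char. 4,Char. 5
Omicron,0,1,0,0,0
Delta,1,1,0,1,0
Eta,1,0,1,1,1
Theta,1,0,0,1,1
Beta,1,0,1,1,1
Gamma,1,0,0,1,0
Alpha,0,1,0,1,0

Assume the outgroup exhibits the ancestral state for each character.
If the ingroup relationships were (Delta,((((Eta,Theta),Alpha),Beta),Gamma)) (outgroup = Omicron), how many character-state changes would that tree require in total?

Map each character onto (Delta,((((Eta,Theta),Alpha),Beta),Gamma)) (rooted by Omicron) and count the minimum state changes it requires (Fitch parsimony):
Char. 1: 2; Char. 2: 2; Char. 3: 2; Char. 4: 1; Char. 5: 2.
Total tree length = 9.

9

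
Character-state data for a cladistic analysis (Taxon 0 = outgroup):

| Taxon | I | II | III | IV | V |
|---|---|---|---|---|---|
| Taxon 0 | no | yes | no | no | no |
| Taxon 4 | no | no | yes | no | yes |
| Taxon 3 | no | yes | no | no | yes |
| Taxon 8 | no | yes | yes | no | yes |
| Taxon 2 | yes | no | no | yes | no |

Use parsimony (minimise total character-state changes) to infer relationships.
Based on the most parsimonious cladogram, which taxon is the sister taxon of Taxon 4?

Taxon 8

Character polarity is set by the outgroup: the derived state is whichever differs from the outgroup's state, so for II the derived state is 'no', and for the remaining characters it is 'yes'.
I (derived state 'yes') is unique to Taxon 2 (autapomorphy; uninformative for grouping).
II (state 'no') occurs in Taxon 2 and Taxon 4 but conflicts with the nesting implied by the other characters — most parsimoniously interpreted as homoplasy.
III (derived state 'yes') is shared by Taxon 4 and Taxon 8 — a synapomorphy uniting that clade.
IV (derived state 'yes') is unique to Taxon 2 (autapomorphy; uninformative for grouping).
Only Taxon 3, Taxon 4, and Taxon 8 show the derived state 'yes' for V, supporting them as a clade.
Most parsimonious ingroup topology: (((Taxon 4,Taxon 8),Taxon 3),Taxon 2).
Taxon 4 and Taxon 8 form a cherry on this tree, so they are sister taxa.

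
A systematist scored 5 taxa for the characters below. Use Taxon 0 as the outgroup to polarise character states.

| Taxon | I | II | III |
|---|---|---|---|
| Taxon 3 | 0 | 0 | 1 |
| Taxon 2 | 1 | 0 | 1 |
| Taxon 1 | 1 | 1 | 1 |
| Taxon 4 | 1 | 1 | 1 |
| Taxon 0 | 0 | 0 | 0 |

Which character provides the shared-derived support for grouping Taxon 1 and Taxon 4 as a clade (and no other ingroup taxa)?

II

The outgroup has state '0' for every character, so '1' is the derived state throughout.
Only Taxon 1, Taxon 2, and Taxon 4 show the derived state '1' for I, supporting them as a clade.
II (derived state '1') is shared by Taxon 1 and Taxon 4 — a synapomorphy uniting that clade.
All ingroup taxa share the derived state '1' for III; it defines the ingroup but does not resolve relationships within it.
Most parsimonious ingroup topology: (((Taxon 1,Taxon 4),Taxon 2),Taxon 3).
The clade {Taxon 1, Taxon 4} is supported by II: its derived state '1' occurs in exactly those taxa and in no other taxon (including the outgroup).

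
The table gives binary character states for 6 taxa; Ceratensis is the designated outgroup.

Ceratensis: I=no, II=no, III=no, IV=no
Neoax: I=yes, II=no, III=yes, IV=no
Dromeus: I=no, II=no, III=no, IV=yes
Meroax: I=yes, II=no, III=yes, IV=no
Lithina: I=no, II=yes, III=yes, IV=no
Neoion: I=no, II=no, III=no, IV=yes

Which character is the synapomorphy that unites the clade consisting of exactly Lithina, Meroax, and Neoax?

III

The outgroup has state 'no' for every character, so 'yes' is the derived state throughout.
I: derived state 'yes' in Meroax and Neoax only — synapomorphy for {Meroax, Neoax}.
II (derived state 'yes') is unique to Lithina (autapomorphy; uninformative for grouping).
Only Lithina, Meroax, and Neoax show the derived state 'yes' for III, supporting them as a clade.
Only Dromeus and Neoion show the derived state 'yes' for IV, supporting them as a clade.
Most parsimonious ingroup topology: (((Neoax,Meroax),Lithina),(Dromeus,Neoion)).
The clade {Lithina, Meroax, Neoax} is supported by III: its derived state 'yes' occurs in exactly those taxa and in no other taxon (including the outgroup).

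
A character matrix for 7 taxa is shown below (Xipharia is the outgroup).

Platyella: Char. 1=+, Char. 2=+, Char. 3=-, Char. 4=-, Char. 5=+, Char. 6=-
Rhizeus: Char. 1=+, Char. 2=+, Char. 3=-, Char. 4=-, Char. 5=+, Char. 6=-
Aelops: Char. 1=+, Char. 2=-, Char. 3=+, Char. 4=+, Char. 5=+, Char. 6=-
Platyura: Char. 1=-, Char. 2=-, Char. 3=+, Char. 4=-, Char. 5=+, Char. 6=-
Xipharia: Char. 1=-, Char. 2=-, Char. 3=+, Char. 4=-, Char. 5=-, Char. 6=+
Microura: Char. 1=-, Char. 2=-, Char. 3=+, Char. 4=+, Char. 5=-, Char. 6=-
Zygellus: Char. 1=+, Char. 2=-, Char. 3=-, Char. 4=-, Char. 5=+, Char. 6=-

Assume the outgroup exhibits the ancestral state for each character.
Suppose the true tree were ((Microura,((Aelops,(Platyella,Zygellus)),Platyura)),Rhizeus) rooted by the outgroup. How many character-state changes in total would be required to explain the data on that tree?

11

Map each character onto ((Microura,((Aelops,(Platyella,Zygellus)),Platyura)),Rhizeus) (rooted by Xipharia) and count the minimum state changes it requires (Fitch parsimony):
Char. 1: 2; Char. 2: 2; Char. 3: 2; Char. 4: 2; Char. 5: 2; Char. 6: 1.
Total tree length = 11.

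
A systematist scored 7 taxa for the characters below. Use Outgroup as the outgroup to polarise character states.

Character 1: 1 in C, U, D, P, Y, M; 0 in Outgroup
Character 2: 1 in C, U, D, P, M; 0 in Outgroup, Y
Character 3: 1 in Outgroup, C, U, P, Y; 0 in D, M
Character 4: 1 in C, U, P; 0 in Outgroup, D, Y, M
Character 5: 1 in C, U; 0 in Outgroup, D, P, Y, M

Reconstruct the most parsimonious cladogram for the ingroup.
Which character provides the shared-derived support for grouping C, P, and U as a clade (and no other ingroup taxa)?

Character 4

Character polarity is set by the outgroup: the derived state is whichever differs from the outgroup's state, so for Character 3 the derived state is '0', and for the remaining characters it is '1'.
All ingroup taxa share the derived state '1' for Character 1; it defines the ingroup but does not resolve relationships within it.
Character 2: derived state '1' in C, D, M, P, and U only — synapomorphy for {C, D, M, P, U}.
Only D and M show the derived state '0' for Character 3, supporting them as a clade.
Only C, P, and U show the derived state '1' for Character 4, supporting them as a clade.
Only C and U show the derived state '1' for Character 5, supporting them as a clade.
Most parsimonious ingroup topology: ((((C,U),P),(D,M)),Y).
The clade {C, P, U} is supported by Character 4: its derived state '1' occurs in exactly those taxa and in no other taxon (including the outgroup).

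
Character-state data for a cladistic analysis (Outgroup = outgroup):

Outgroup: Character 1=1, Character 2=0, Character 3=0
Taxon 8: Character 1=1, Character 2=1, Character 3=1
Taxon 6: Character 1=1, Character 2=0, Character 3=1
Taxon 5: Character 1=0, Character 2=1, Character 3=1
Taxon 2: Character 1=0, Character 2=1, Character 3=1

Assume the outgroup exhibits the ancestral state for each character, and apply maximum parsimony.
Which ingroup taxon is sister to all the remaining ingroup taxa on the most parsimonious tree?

Character polarity is set by the outgroup: the derived state is whichever differs from the outgroup's state, so for Character 1 the derived state is '0', and for the remaining characters it is '1'.
Only Taxon 2 and Taxon 5 show the derived state '0' for Character 1, supporting them as a clade.
Character 2 (derived state '1') is shared by Taxon 2, Taxon 5, and Taxon 8 — a synapomorphy uniting that clade.
All ingroup taxa share the derived state '1' for Character 3; it defines the ingroup but does not resolve relationships within it.
Most parsimonious ingroup topology: ((Taxon 8,(Taxon 5,Taxon 2)),Taxon 6).
Taxon 6 is sister to the clade containing all other ingroup taxa, so it is the earliest-diverging (most basal) ingroup lineage.

Taxon 6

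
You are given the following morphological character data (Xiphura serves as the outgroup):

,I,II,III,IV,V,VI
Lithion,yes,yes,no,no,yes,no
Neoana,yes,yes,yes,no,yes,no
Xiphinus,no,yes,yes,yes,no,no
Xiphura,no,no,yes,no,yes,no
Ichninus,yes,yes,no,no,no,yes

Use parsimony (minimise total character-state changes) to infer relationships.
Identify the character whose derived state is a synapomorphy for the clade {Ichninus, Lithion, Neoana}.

Character polarity is set by the outgroup: the derived state is whichever differs from the outgroup's state, so for III, V the derived state is 'no', and for the remaining characters it is 'yes'.
Only Ichninus, Lithion, and Neoana show the derived state 'yes' for I, supporting them as a clade.
II (derived state 'yes') is shared by all ingroup taxa — unites the whole ingroup.
Only Ichninus and Lithion show the derived state 'no' for III, supporting them as a clade.
IV (derived state 'yes') is unique to Xiphinus (autapomorphy; uninformative for grouping).
V groups Ichninus and Xiphinus, which is incompatible with the clades supported by the remaining characters; treating it as convergent (homoplasy) costs fewer steps than any alternative tree.
VI: derived state 'yes' in Ichninus only — an autapomorphy, so it tells us nothing about relationships among taxa.
Most parsimonious ingroup topology: (Xiphinus,((Lithion,Ichninus),Neoana)).
The clade {Ichninus, Lithion, Neoana} is supported by I: its derived state 'yes' occurs in exactly those taxa and in no other taxon (including the outgroup).

I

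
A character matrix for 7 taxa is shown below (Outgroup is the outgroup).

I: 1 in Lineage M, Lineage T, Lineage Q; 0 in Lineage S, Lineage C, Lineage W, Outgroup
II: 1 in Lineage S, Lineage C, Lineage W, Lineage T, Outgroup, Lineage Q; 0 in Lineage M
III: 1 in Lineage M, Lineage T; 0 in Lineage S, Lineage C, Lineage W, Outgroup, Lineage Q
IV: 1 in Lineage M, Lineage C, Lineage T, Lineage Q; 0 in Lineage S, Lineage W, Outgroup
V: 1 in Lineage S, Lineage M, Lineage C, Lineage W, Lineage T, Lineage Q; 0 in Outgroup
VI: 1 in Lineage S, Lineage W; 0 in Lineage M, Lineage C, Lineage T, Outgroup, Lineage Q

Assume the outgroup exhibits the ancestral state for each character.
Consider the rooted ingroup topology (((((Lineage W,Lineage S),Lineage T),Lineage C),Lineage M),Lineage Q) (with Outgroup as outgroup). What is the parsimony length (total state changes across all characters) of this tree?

Map each character onto (((((Lineage W,Lineage S),Lineage T),Lineage C),Lineage M),Lineage Q) (rooted by Outgroup) and count the minimum state changes it requires (Fitch parsimony):
I: 3; II: 1; III: 2; IV: 2; V: 1; VI: 1.
Total tree length = 10.

10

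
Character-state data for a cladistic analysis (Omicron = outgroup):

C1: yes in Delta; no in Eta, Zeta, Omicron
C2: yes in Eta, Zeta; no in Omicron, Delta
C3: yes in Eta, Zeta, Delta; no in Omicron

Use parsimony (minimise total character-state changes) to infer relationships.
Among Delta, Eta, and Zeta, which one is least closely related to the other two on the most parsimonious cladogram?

Delta

The outgroup has state 'no' for every character, so 'yes' is the derived state throughout.
C1 (derived state 'yes') is unique to Delta (autapomorphy; uninformative for grouping).
C2: derived state 'yes' in Eta and Zeta only — synapomorphy for {Eta, Zeta}.
C3 (derived state 'yes') is shared by all ingroup taxa — unites the whole ingroup.
Most parsimonious ingroup topology: ((Eta,Zeta),Delta).
Zeta and Eta share a more recent common ancestor with each other than either does with Delta, so Delta is the least closely related of the three.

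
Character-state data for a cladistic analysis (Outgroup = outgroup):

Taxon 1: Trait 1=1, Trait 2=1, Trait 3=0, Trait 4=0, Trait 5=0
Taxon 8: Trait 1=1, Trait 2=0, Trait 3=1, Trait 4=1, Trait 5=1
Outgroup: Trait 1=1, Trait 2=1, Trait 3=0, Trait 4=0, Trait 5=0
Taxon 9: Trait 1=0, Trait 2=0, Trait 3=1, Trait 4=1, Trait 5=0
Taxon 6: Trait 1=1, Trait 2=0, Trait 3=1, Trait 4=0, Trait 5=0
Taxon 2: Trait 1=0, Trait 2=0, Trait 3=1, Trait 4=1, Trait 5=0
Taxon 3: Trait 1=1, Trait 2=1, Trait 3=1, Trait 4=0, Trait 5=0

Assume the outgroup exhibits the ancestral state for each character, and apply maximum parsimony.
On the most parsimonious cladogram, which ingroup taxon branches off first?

Taxon 1

Character polarity is set by the outgroup: the derived state is whichever differs from the outgroup's state, so for Trait 1, Trait 2 the derived state is '0', and for the remaining characters it is '1'.
Only Taxon 2 and Taxon 9 show the derived state '0' for Trait 1, supporting them as a clade.
Trait 2: derived state '0' in Taxon 2, Taxon 6, Taxon 8, and Taxon 9 only — synapomorphy for {Taxon 2, Taxon 6, Taxon 8, Taxon 9}.
Trait 3 (derived state '1') is shared by Taxon 2, Taxon 3, Taxon 6, Taxon 8, and Taxon 9 — a synapomorphy uniting that clade.
Only Taxon 2, Taxon 8, and Taxon 9 show the derived state '1' for Trait 4, supporting them as a clade.
Trait 5 (derived state '1') is unique to Taxon 8 (autapomorphy; uninformative for grouping).
Most parsimonious ingroup topology: ((((Taxon 8,(Taxon 2,Taxon 9)),Taxon 6),Taxon 3),Taxon 1).
Taxon 1 is sister to the clade containing all other ingroup taxa, so it is the earliest-diverging (most basal) ingroup lineage.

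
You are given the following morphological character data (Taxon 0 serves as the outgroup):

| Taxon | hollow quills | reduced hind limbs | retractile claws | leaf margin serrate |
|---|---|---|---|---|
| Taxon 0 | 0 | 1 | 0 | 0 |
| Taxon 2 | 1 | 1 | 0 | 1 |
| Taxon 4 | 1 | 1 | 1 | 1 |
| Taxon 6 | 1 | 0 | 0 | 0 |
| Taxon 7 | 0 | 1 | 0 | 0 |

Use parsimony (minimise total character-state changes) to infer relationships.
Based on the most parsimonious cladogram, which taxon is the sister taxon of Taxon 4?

Character polarity is set by the outgroup: the derived state is whichever differs from the outgroup's state, so for reduced hind limbs the derived state is '0', and for the remaining characters it is '1'.
Only Taxon 2, Taxon 4, and Taxon 6 show the derived state '1' for hollow quills, supporting them as a clade.
reduced hind limbs: derived state '0' in Taxon 6 only — an autapomorphy, so it tells us nothing about relationships among taxa.
retractile claws: derived state '1' in Taxon 4 only — an autapomorphy, so it tells us nothing about relationships among taxa.
Only Taxon 2 and Taxon 4 show the derived state '1' for leaf margin serrate, supporting them as a clade.
Most parsimonious ingroup topology: (((Taxon 2,Taxon 4),Taxon 6),Taxon 7).
Taxon 4 and Taxon 2 form a cherry on this tree, so they are sister taxa.

Taxon 2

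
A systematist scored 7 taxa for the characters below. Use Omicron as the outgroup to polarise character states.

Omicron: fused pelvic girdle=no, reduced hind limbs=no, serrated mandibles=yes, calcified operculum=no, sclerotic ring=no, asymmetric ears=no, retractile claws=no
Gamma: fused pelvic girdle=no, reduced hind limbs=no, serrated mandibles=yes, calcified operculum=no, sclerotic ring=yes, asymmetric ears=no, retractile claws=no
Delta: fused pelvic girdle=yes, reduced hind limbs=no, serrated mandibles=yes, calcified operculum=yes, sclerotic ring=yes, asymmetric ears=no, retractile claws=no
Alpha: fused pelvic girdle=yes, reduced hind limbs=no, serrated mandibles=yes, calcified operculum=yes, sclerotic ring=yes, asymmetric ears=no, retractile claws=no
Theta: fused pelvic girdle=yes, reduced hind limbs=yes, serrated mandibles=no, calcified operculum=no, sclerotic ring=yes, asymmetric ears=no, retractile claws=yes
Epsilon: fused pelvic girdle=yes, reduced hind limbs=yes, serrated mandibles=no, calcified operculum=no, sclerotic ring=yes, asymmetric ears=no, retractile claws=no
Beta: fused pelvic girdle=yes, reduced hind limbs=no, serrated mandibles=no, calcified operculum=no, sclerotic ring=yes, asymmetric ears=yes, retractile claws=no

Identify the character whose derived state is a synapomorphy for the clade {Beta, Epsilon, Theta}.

Character polarity is set by the outgroup: the derived state is whichever differs from the outgroup's state, so for serrated mandibles the derived state is 'no', and for the remaining characters it is 'yes'.
fused pelvic girdle (derived state 'yes') is shared by Alpha, Beta, Delta, Epsilon, and Theta — a synapomorphy uniting that clade.
reduced hind limbs (derived state 'yes') is shared by Epsilon and Theta — a synapomorphy uniting that clade.
serrated mandibles (derived state 'no') is shared by Beta, Epsilon, and Theta — a synapomorphy uniting that clade.
calcified operculum (derived state 'yes') is shared by Alpha and Delta — a synapomorphy uniting that clade.
All ingroup taxa share the derived state 'yes' for sclerotic ring; it defines the ingroup but does not resolve relationships within it.
asymmetric ears (derived state 'yes') is unique to Beta (autapomorphy; uninformative for grouping).
retractile claws (derived state 'yes') is unique to Theta (autapomorphy; uninformative for grouping).
Most parsimonious ingroup topology: (Gamma,((Delta,Alpha),((Theta,Epsilon),Beta))).
The clade {Beta, Epsilon, Theta} is supported by serrated mandibles: its derived state 'no' occurs in exactly those taxa and in no other taxon (including the outgroup).

serrated mandibles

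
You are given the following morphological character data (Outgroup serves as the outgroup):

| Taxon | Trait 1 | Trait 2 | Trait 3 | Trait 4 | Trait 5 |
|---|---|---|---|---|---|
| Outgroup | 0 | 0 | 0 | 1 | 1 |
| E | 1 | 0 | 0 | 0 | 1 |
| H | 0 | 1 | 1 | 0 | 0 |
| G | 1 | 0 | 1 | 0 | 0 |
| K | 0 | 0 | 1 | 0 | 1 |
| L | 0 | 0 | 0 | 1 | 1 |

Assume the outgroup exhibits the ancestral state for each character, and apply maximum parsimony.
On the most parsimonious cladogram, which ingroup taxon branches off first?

L

Character polarity is set by the outgroup: the derived state is whichever differs from the outgroup's state, so for Trait 4, Trait 5 the derived state is '0', and for the remaining characters it is '1'.
Trait 1 (state '1') occurs in E and G but conflicts with the nesting implied by the other characters — most parsimoniously interpreted as homoplasy.
Trait 2 (derived state '1') is unique to H (autapomorphy; uninformative for grouping).
Trait 3: derived state '1' in G, H, and K only — synapomorphy for {G, H, K}.
Trait 4: derived state '0' in E, G, H, and K only — synapomorphy for {E, G, H, K}.
Trait 5 (derived state '0') is shared by G and H — a synapomorphy uniting that clade.
Most parsimonious ingroup topology: ((E,((H,G),K)),L).
L is sister to the clade containing all other ingroup taxa, so it is the earliest-diverging (most basal) ingroup lineage.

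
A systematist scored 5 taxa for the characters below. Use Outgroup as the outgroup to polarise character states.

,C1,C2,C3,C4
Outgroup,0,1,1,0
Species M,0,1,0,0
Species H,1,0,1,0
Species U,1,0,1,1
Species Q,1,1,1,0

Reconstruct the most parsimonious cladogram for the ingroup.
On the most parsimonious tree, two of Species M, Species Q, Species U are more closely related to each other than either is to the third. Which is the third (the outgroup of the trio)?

Character polarity is set by the outgroup: the derived state is whichever differs from the outgroup's state, so for C2, C3 the derived state is '0', and for the remaining characters it is '1'.
Only Species H, Species Q, and Species U show the derived state '1' for C1, supporting them as a clade.
C2: derived state '0' in Species H and Species U only — synapomorphy for {Species H, Species U}.
C3: derived state '0' in Species M only — an autapomorphy, so it tells us nothing about relationships among taxa.
C4 (derived state '1') is unique to Species U (autapomorphy; uninformative for grouping).
Most parsimonious ingroup topology: (Species M,((Species H,Species U),Species Q)).
Species U and Species Q share a more recent common ancestor with each other than either does with Species M, so Species M is the least closely related of the three.

Species M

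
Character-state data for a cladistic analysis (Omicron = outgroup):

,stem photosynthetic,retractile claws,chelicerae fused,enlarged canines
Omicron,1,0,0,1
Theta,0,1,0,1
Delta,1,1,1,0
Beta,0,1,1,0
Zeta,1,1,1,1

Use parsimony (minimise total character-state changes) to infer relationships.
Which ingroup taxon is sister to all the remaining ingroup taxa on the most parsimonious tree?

Character polarity is set by the outgroup: the derived state is whichever differs from the outgroup's state, so for stem photosynthetic, enlarged canines the derived state is '0', and for the remaining characters it is '1'.
stem photosynthetic groups Beta and Theta, which is incompatible with the clades supported by the remaining characters; treating it as convergent (homoplasy) costs fewer steps than any alternative tree.
All ingroup taxa share the derived state '1' for retractile claws; it defines the ingroup but does not resolve relationships within it.
chelicerae fused (derived state '1') is shared by Beta, Delta, and Zeta — a synapomorphy uniting that clade.
enlarged canines: derived state '0' in Beta and Delta only — synapomorphy for {Beta, Delta}.
Most parsimonious ingroup topology: (Theta,((Delta,Beta),Zeta)).
Theta is sister to the clade containing all other ingroup taxa, so it is the earliest-diverging (most basal) ingroup lineage.

Theta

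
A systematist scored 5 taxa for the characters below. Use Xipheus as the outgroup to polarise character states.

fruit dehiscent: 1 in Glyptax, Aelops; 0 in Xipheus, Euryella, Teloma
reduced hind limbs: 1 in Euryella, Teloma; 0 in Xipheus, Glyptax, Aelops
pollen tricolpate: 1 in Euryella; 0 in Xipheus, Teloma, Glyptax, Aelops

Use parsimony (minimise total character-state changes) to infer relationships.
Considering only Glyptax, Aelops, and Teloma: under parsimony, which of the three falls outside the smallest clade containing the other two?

Teloma

The outgroup has state '0' for every character, so '1' is the derived state throughout.
Only Aelops and Glyptax show the derived state '1' for fruit dehiscent, supporting them as a clade.
reduced hind limbs: derived state '1' in Euryella and Teloma only — synapomorphy for {Euryella, Teloma}.
pollen tricolpate: derived state '1' in Euryella only — an autapomorphy, so it tells us nothing about relationships among taxa.
Most parsimonious ingroup topology: ((Euryella,Teloma),(Glyptax,Aelops)).
Aelops and Glyptax share a more recent common ancestor with each other than either does with Teloma, so Teloma is the least closely related of the three.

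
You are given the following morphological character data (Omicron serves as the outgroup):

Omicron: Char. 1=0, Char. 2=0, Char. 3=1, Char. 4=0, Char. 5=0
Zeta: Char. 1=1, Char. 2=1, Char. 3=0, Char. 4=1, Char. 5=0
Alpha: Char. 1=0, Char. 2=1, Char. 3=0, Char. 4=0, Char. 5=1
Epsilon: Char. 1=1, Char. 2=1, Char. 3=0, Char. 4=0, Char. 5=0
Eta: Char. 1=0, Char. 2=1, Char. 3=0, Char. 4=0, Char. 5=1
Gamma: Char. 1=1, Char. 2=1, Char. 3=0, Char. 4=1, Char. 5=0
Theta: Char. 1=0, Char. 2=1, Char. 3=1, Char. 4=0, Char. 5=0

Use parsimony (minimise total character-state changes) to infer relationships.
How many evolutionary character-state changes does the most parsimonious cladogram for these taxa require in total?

5

Character polarity is set by the outgroup: the derived state is whichever differs from the outgroup's state, so for Char. 3 the derived state is '0', and for the remaining characters it is '1'.
Only Epsilon, Gamma, and Zeta show the derived state '1' for Char. 1, supporting them as a clade.
All ingroup taxa share the derived state '1' for Char. 2; it defines the ingroup but does not resolve relationships within it.
Only Alpha, Epsilon, Eta, Gamma, and Zeta show the derived state '0' for Char. 3, supporting them as a clade.
Char. 4 (derived state '1') is shared by Gamma and Zeta — a synapomorphy uniting that clade.
Only Alpha and Eta show the derived state '1' for Char. 5, supporting them as a clade.
Most parsimonious ingroup topology: ((((Zeta,Gamma),Epsilon),(Alpha,Eta)),Theta).
Changes per character on this tree: Char. 1: 1; Char. 2: 1; Char. 3: 1; Char. 4: 1; Char. 5: 1.
Total = 5.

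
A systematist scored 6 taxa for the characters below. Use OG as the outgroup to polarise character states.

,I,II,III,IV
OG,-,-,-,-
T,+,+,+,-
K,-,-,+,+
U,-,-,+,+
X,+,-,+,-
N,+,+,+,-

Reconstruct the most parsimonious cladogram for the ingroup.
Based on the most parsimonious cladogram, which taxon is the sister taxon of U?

The outgroup has state '-' for every character, so '+' is the derived state throughout.
I (derived state '+') is shared by N, T, and X — a synapomorphy uniting that clade.
II: derived state '+' in N and T only — synapomorphy for {N, T}.
III (derived state '+') is shared by all ingroup taxa — unites the whole ingroup.
IV (derived state '+') is shared by K and U — a synapomorphy uniting that clade.
Most parsimonious ingroup topology: (((T,N),X),(K,U)).
U and K form a cherry on this tree, so they are sister taxa.

K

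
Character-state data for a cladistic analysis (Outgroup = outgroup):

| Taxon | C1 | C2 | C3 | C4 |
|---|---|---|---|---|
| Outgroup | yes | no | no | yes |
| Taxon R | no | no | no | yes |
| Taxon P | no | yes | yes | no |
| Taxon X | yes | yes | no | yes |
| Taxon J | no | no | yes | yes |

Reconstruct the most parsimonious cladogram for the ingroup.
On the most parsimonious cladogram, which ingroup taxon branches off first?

Character polarity is set by the outgroup: the derived state is whichever differs from the outgroup's state, so for C1, C4 the derived state is 'no', and for the remaining characters it is 'yes'.
C1 (derived state 'no') is shared by Taxon J, Taxon P, and Taxon R — a synapomorphy uniting that clade.
C2 groups Taxon P and Taxon X, which is incompatible with the clades supported by the remaining characters; treating it as convergent (homoplasy) costs fewer steps than any alternative tree.
C3: derived state 'yes' in Taxon J and Taxon P only — synapomorphy for {Taxon J, Taxon P}.
C4: derived state 'no' in Taxon P only — an autapomorphy, so it tells us nothing about relationships among taxa.
Most parsimonious ingroup topology: ((Taxon R,(Taxon P,Taxon J)),Taxon X).
Taxon X is sister to the clade containing all other ingroup taxa, so it is the earliest-diverging (most basal) ingroup lineage.

Taxon X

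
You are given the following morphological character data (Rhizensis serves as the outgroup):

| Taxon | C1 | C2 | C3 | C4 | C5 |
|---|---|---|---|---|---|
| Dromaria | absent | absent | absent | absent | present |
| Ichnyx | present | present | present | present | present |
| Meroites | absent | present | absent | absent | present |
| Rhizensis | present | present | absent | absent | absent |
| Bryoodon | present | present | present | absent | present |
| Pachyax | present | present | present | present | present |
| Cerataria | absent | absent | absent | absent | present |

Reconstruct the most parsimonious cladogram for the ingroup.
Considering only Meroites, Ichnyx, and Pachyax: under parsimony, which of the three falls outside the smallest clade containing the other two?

Meroites

Character polarity is set by the outgroup: the derived state is whichever differs from the outgroup's state, so for C1, C2 the derived state is 'absent', and for the remaining characters it is 'present'.
C1 (derived state 'absent') is shared by Cerataria, Dromaria, and Meroites — a synapomorphy uniting that clade.
Only Cerataria and Dromaria show the derived state 'absent' for C2, supporting them as a clade.
C3 (derived state 'present') is shared by Bryoodon, Ichnyx, and Pachyax — a synapomorphy uniting that clade.
Only Ichnyx and Pachyax show the derived state 'present' for C4, supporting them as a clade.
C5 (derived state 'present') is shared by all ingroup taxa — unites the whole ingroup.
Most parsimonious ingroup topology: ((Meroites,(Dromaria,Cerataria)),((Pachyax,Ichnyx),Bryoodon)).
Pachyax and Ichnyx share a more recent common ancestor with each other than either does with Meroites, so Meroites is the least closely related of the three.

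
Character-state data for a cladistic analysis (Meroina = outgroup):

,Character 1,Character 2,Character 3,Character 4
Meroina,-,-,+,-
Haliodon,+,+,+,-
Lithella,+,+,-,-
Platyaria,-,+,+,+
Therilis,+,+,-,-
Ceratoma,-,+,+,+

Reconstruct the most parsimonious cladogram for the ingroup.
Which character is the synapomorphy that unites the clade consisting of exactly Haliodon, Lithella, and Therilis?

Character 1

Character polarity is set by the outgroup: the derived state is whichever differs from the outgroup's state, so for Character 3 the derived state is '-', and for the remaining characters it is '+'.
Only Haliodon, Lithella, and Therilis show the derived state '+' for Character 1, supporting them as a clade.
All ingroup taxa share the derived state '+' for Character 2; it defines the ingroup but does not resolve relationships within it.
Character 3 (derived state '-') is shared by Lithella and Therilis — a synapomorphy uniting that clade.
Only Ceratoma and Platyaria show the derived state '+' for Character 4, supporting them as a clade.
Most parsimonious ingroup topology: ((Haliodon,(Lithella,Therilis)),(Platyaria,Ceratoma)).
The clade {Haliodon, Lithella, Therilis} is supported by Character 1: its derived state '+' occurs in exactly those taxa and in no other taxon (including the outgroup).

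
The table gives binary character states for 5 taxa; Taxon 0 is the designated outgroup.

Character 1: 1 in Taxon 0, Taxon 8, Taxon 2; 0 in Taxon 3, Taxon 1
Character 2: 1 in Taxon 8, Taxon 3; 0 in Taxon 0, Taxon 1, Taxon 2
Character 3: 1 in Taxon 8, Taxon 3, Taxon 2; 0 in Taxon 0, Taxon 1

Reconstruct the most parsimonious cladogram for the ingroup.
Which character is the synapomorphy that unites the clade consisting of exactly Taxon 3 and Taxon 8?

Character polarity is set by the outgroup: the derived state is whichever differs from the outgroup's state, so for Character 1 the derived state is '0', and for the remaining characters it is '1'.
Character 1 groups Taxon 1 and Taxon 3, which is incompatible with the clades supported by the remaining characters; treating it as convergent (homoplasy) costs fewer steps than any alternative tree.
Only Taxon 3 and Taxon 8 show the derived state '1' for Character 2, supporting them as a clade.
Character 3: derived state '1' in Taxon 2, Taxon 3, and Taxon 8 only — synapomorphy for {Taxon 2, Taxon 3, Taxon 8}.
Most parsimonious ingroup topology: (((Taxon 8,Taxon 3),Taxon 2),Taxon 1).
The clade {Taxon 3, Taxon 8} is supported by Character 2: its derived state '1' occurs in exactly those taxa and in no other taxon (including the outgroup).

Character 2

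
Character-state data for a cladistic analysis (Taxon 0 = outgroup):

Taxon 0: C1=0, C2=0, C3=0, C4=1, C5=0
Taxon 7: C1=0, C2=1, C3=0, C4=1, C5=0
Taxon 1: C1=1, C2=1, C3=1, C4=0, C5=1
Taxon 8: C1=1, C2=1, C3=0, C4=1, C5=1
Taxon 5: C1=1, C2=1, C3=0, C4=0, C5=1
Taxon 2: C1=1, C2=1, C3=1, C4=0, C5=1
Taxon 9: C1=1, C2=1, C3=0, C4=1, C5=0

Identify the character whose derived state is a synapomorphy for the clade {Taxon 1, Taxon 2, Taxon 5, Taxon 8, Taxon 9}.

Character polarity is set by the outgroup: the derived state is whichever differs from the outgroup's state, so for C4 the derived state is '0', and for the remaining characters it is '1'.
C1 (derived state '1') is shared by Taxon 1, Taxon 2, Taxon 5, Taxon 8, and Taxon 9 — a synapomorphy uniting that clade.
All ingroup taxa share the derived state '1' for C2; it defines the ingroup but does not resolve relationships within it.
C3: derived state '1' in Taxon 1 and Taxon 2 only — synapomorphy for {Taxon 1, Taxon 2}.
C4: derived state '0' in Taxon 1, Taxon 2, and Taxon 5 only — synapomorphy for {Taxon 1, Taxon 2, Taxon 5}.
C5 (derived state '1') is shared by Taxon 1, Taxon 2, Taxon 5, and Taxon 8 — a synapomorphy uniting that clade.
Most parsimonious ingroup topology: (Taxon 7,((((Taxon 1,Taxon 2),Taxon 5),Taxon 8),Taxon 9)).
The clade {Taxon 1, Taxon 2, Taxon 5, Taxon 8, Taxon 9} is supported by C1: its derived state '1' occurs in exactly those taxa and in no other taxon (including the outgroup).

C1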